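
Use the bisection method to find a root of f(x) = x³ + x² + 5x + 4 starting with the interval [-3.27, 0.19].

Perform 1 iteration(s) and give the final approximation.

f(x) = x³ + x² + 5x + 4
Initial interval: [-3.27, 0.19]

Iteration 1:
  c_1 = (-3.270000 + 0.190000)/2 = -1.540000
  f(c_1) = f(-1.540000) = -4.980664
  f(a) × f(c) ≥ 0, new interval: [-1.540000, 0.190000]

After 1 iteration(s), the approximation is c_1 = -1.540000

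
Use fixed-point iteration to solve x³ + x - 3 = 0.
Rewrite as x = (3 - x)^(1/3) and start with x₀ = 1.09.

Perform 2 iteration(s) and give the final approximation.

Equation: x³ + x - 3 = 0
Fixed-point form: x = (3 - x)^(1/3)
x₀ = 1.09

x_1 = g(1.090000) = 1.240731
x_2 = g(1.240731) = 1.207195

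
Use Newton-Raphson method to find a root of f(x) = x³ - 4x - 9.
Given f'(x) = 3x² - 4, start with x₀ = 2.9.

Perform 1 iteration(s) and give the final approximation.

f(x) = x³ - 4x - 9
f'(x) = 3x² - 4
x₀ = 2.9

Newton-Raphson formula: x_{n+1} = x_n - f(x_n)/f'(x_n)

Iteration 1:
  f(2.900000) = 3.789000
  f'(2.900000) = 21.230000
  x_1 = 2.900000 - 3.789000/21.230000 = 2.721526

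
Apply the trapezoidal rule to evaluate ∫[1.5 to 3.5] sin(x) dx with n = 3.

f(x) = sin(x)
a = 1.5, b = 3.5, n = 3
h = (b - a)/n = 0.666667

Trapezoidal rule: (h/2)[f(x₀) + 2f(x₁) + 2f(x₂) + ... + f(xₙ)]

x_0 = 1.5000, f(x_0) = 0.997495, coefficient = 1
x_1 = 2.1667, f(x_1) = 0.827660, coefficient = 2
x_2 = 2.8333, f(x_2) = 0.303400, coefficient = 2
x_3 = 3.5000, f(x_3) = -0.350783, coefficient = 1

I ≈ (0.666667/2) × 2.908833 = 0.969611
Exact value: 1.007194
Error: 0.037583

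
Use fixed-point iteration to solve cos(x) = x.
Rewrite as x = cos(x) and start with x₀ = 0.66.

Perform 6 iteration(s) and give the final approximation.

Equation: cos(x) = x
Fixed-point form: x = cos(x)
x₀ = 0.66

x_1 = g(0.660000) = 0.789992
x_2 = g(0.789992) = 0.703851
x_3 = g(0.703851) = 0.762356
x_4 = g(0.762356) = 0.723211
x_5 = g(0.723211) = 0.749685
x_6 = g(0.749685) = 0.731904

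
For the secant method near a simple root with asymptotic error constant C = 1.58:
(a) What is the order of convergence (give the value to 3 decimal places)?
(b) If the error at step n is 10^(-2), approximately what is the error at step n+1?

(a) Secant method has superlinear convergence with order φ = (1+√5)/2 ≈ 1.618.
    This means |e_{n+1}| ≈ C|e_n|^1.618.

(b) With |e_n| = 10^(-2) and C = 1.58:
    |e_{n+1}| ≈ 1.58 × (10^(-2))^1.618 = 1.58 × 10^(-3.24)

(a) ≈ 1.618 (golden ratio); (b) |e_{n+1}| ≈ 9.175e-04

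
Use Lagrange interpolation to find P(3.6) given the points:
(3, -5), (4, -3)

Lagrange interpolation formula:
P(x) = Σ yᵢ × Lᵢ(x)
where Lᵢ(x) = Π_{j≠i} (x - xⱼ)/(xᵢ - xⱼ)

L_0(3.6) = (3.6 - 4)/(3 - 4) = 0.400000
L_1(3.6) = (3.6 - 3)/(4 - 3) = 0.600000

P(3.6) = (-5)×L_0(3.6) + (-3)×L_1(3.6)
P(3.6) = -3.800000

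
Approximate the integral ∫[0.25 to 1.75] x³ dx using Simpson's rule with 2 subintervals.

f(x) = x³
a = 0.25, b = 1.75, n = 2
h = (b - a)/n = 0.750000

Simpson's rule: (h/3)[f(x₀) + 4f(x₁) + 2f(x₂) + ... + f(xₙ)]

x_0 = 0.2500, f(x_0) = 0.015625, coefficient = 1
x_1 = 1.0000, f(x_1) = 1.000000, coefficient = 4
x_2 = 1.7500, f(x_2) = 5.359375, coefficient = 1

I ≈ (0.750000/3) × 9.375000 = 2.343750
Exact value: 2.343750
Error: 0.000000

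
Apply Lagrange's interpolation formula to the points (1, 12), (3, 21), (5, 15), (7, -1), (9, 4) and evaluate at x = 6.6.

Lagrange interpolation formula:
P(x) = Σ yᵢ × Lᵢ(x)
where Lᵢ(x) = Π_{j≠i} (x - xⱼ)/(xᵢ - xⱼ)

L_0(6.6) = (6.6 - 3)/(1 - 3) × (6.6 - 5)/(1 - 5) × (6.6 - 7)/(1 - 7) × (6.6 - 9)/(1 - 9) = 0.014400
L_1(6.6) = (6.6 - 1)/(3 - 1) × (6.6 - 5)/(3 - 5) × (6.6 - 7)/(3 - 7) × (6.6 - 9)/(3 - 9) = -0.089600
L_2(6.6) = (6.6 - 1)/(5 - 1) × (6.6 - 3)/(5 - 3) × (6.6 - 7)/(5 - 7) × (6.6 - 9)/(5 - 9) = 0.302400
L_3(6.6) = (6.6 - 1)/(7 - 1) × (6.6 - 3)/(7 - 3) × (6.6 - 5)/(7 - 5) × (6.6 - 9)/(7 - 9) = 0.806400
L_4(6.6) = (6.6 - 1)/(9 - 1) × (6.6 - 3)/(9 - 3) × (6.6 - 5)/(9 - 5) × (6.6 - 7)/(9 - 7) = -0.033600

P(6.6) = 12×L_0(6.6) + 21×L_1(6.6) + 15×L_2(6.6) + (-1)×L_3(6.6) + 4×L_4(6.6)
P(6.6) = 1.886400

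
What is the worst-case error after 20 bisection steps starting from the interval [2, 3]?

Bisection error bound: |error| ≤ (b-a)/2^n
|error| ≤ (3 - 2)/2^20 = 1/2^20
|error| ≤ 0.0000009537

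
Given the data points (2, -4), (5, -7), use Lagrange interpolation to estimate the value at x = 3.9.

Lagrange interpolation formula:
P(x) = Σ yᵢ × Lᵢ(x)
where Lᵢ(x) = Π_{j≠i} (x - xⱼ)/(xᵢ - xⱼ)

L_0(3.9) = (3.9 - 5)/(2 - 5) = 0.366667
L_1(3.9) = (3.9 - 2)/(5 - 2) = 0.633333

P(3.9) = (-4)×L_0(3.9) + (-7)×L_1(3.9)
P(3.9) = -5.900000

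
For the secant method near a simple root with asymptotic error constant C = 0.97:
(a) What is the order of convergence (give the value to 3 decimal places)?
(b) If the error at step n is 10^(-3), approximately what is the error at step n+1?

(a) Secant method has superlinear convergence with order φ = (1+√5)/2 ≈ 1.618.
    This means |e_{n+1}| ≈ C|e_n|^1.618.

(b) With |e_n| = 10^(-3) and C = 0.97:
    |e_{n+1}| ≈ 0.97 × (10^(-3))^1.618 = 0.97 × 10^(-4.85)

(a) ≈ 1.618 (golden ratio); (b) |e_{n+1}| ≈ 1.357e-05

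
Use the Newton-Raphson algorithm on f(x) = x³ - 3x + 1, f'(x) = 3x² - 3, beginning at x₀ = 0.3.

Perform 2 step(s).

f(x) = x³ - 3x + 1
f'(x) = 3x² - 3
x₀ = 0.3

Newton-Raphson formula: x_{n+1} = x_n - f(x_n)/f'(x_n)

Iteration 1:
  f(0.300000) = 0.127000
  f'(0.300000) = -2.730000
  x_1 = 0.300000 - 0.127000/(-2.730000) = 0.346520
Iteration 2:
  f(0.346520) = 0.002048
  f'(0.346520) = -2.639771
  x_2 = 0.346520 - 0.002048/(-2.639771) = 0.347296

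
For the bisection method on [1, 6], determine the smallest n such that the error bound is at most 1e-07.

We need (b-a)/2^n ≤ 1e-07
(6 - 1)/2^n ≤ 1e-07
5/2^n ≤ 1e-07
2^n ≥ 50000000
n ≥ log₂(50000000) = 25.58
n ≥ 26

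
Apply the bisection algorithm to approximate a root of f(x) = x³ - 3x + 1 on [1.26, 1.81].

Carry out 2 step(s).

f(x) = x³ - 3x + 1
Initial interval: [1.26, 1.81]

Iteration 1:
  c_1 = (1.260000 + 1.810000)/2 = 1.535000
  f(c_1) = f(1.535000) = 0.011805
  f(a) × f(c) < 0, new interval: [1.260000, 1.535000]
Iteration 2:
  c_2 = (1.260000 + 1.535000)/2 = 1.397500
  f(c_2) = f(1.397500) = -0.463174
  f(a) × f(c) ≥ 0, new interval: [1.397500, 1.535000]

After 2 iteration(s), the approximation is c_2 = 1.397500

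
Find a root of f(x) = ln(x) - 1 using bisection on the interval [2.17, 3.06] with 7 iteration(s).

f(x) = ln(x) - 1
Initial interval: [2.17, 3.06]

Iteration 1:
  c_1 = (2.170000 + 3.060000)/2 = 2.615000
  f(c_1) = f(2.615000) = -0.038736
  f(a) × f(c) ≥ 0, new interval: [2.615000, 3.060000]
Iteration 2:
  c_2 = (2.615000 + 3.060000)/2 = 2.837500
  f(c_2) = f(2.837500) = 0.042923
  f(a) × f(c) < 0, new interval: [2.615000, 2.837500]
Iteration 3:
  c_3 = (2.615000 + 2.837500)/2 = 2.726250
  f(c_3) = f(2.726250) = 0.002927
  f(a) × f(c) < 0, new interval: [2.615000, 2.726250]
Iteration 4:
  c_4 = (2.615000 + 2.726250)/2 = 2.670625
  f(c_4) = f(2.670625) = -0.017687
  f(a) × f(c) ≥ 0, new interval: [2.670625, 2.726250]
Iteration 5:
  c_5 = (2.670625 + 2.726250)/2 = 2.698438
  f(c_5) = f(2.698438) = -0.007327
  f(a) × f(c) ≥ 0, new interval: [2.698438, 2.726250]
Iteration 6:
  c_6 = (2.698438 + 2.726250)/2 = 2.712344
  f(c_6) = f(2.712344) = -0.002187
  f(a) × f(c) ≥ 0, new interval: [2.712344, 2.726250]
Iteration 7:
  c_7 = (2.712344 + 2.726250)/2 = 2.719297
  f(c_7) = f(2.719297) = 0.000373
  f(a) × f(c) < 0, new interval: [2.712344, 2.719297]

After 7 iteration(s), the approximation is c_7 = 2.719297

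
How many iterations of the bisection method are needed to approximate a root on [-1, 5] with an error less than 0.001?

We need (b-a)/2^n ≤ 0.001
(5 - (-1))/2^n ≤ 0.001
6/2^n ≤ 0.001
2^n ≥ 6000
n ≥ log₂(6000) = 12.55
n ≥ 13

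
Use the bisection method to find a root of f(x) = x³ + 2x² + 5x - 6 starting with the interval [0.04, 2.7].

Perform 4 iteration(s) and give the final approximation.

f(x) = x³ + 2x² + 5x - 6
Initial interval: [0.04, 2.7]

Iteration 1:
  c_1 = (0.040000 + 2.700000)/2 = 1.370000
  f(c_1) = f(1.370000) = 7.175153
  f(a) × f(c) < 0, new interval: [0.040000, 1.370000]
Iteration 2:
  c_2 = (0.040000 + 1.370000)/2 = 0.705000
  f(c_2) = f(0.705000) = -1.130547
  f(a) × f(c) ≥ 0, new interval: [0.705000, 1.370000]
Iteration 3:
  c_3 = (0.705000 + 1.370000)/2 = 1.037500
  f(c_3) = f(1.037500) = 2.457084
  f(a) × f(c) < 0, new interval: [0.705000, 1.037500]
Iteration 4:
  c_4 = (0.705000 + 1.037500)/2 = 0.871250
  f(c_4) = f(0.871250) = 0.535749
  f(a) × f(c) < 0, new interval: [0.705000, 0.871250]

After 4 iteration(s), the approximation is c_4 = 0.871250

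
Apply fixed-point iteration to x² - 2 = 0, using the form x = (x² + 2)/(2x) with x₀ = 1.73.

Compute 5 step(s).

Equation: x² - 2 = 0
Fixed-point form: x = (x² + 2)/(2x)
x₀ = 1.73

x_1 = g(1.730000) = 1.443035
x_2 = g(1.443035) = 1.414501
x_3 = g(1.414501) = 1.414214
x_4 = g(1.414214) = 1.414214
x_5 = g(1.414214) = 1.414214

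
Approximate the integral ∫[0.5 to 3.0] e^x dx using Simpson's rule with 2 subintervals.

f(x) = e^x
a = 0.5, b = 3.0, n = 2
h = (b - a)/n = 1.250000

Simpson's rule: (h/3)[f(x₀) + 4f(x₁) + 2f(x₂) + ... + f(xₙ)]

x_0 = 0.5000, f(x_0) = 1.648721, coefficient = 1
x_1 = 1.7500, f(x_1) = 5.754603, coefficient = 4
x_2 = 3.0000, f(x_2) = 20.085537, coefficient = 1

I ≈ (1.250000/3) × 44.752669 = 18.646945
Exact value: 18.436816
Error: 0.210130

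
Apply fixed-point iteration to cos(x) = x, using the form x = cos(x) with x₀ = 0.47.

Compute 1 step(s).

Equation: cos(x) = x
Fixed-point form: x = cos(x)
x₀ = 0.47

x_1 = g(0.470000) = 0.891568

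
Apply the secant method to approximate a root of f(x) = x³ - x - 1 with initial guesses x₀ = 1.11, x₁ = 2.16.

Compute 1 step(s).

f(x) = x³ - x - 1
x₀ = 1.11, x₁ = 2.16

Secant formula: x_{n+1} = x_n - f(x_n)(x_n - x_{n-1})/(f(x_n) - f(x_{n-1}))

Iteration 1:
  f(1.110000) = -0.742369
  f(2.160000) = 6.917696
  x_2 = 2.160000 - 6.917696×(2.160000 - 1.110000)/(6.917696 - (-0.742369))
       = 1.211760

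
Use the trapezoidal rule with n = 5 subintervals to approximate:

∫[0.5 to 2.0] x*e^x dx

f(x) = x*e^x
a = 0.5, b = 2.0, n = 5
h = (b - a)/n = 0.300000

Trapezoidal rule: (h/2)[f(x₀) + 2f(x₁) + 2f(x₂) + ... + f(xₙ)]

x_0 = 0.5000, f(x_0) = 0.824361, coefficient = 1
x_1 = 0.8000, f(x_1) = 1.780433, coefficient = 2
x_2 = 1.1000, f(x_2) = 3.304583, coefficient = 2
x_3 = 1.4000, f(x_3) = 5.677280, coefficient = 2
x_4 = 1.7000, f(x_4) = 9.305711, coefficient = 2
x_5 = 2.0000, f(x_5) = 14.778112, coefficient = 1

I ≈ (0.300000/2) × 55.738485 = 8.360773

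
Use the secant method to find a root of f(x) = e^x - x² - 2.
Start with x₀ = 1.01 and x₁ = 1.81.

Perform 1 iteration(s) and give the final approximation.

f(x) = e^x - x² - 2
x₀ = 1.01, x₁ = 1.81

Secant formula: x_{n+1} = x_n - f(x_n)(x_n - x_{n-1})/(f(x_n) - f(x_{n-1}))

Iteration 1:
  f(1.010000) = -0.274499
  f(1.810000) = 0.834347
  x_2 = 1.810000 - 0.834347×(1.810000 - 1.010000)/(0.834347 - (-0.274499))
       = 1.208043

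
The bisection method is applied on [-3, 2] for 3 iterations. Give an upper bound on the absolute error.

Bisection error bound: |error| ≤ (b-a)/2^n
|error| ≤ (2 - (-3))/2^3 = 5/2^3
|error| ≤ 0.6250000000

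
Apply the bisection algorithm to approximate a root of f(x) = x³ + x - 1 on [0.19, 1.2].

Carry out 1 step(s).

f(x) = x³ + x - 1
Initial interval: [0.19, 1.2]

Iteration 1:
  c_1 = (0.190000 + 1.200000)/2 = 0.695000
  f(c_1) = f(0.695000) = 0.030702
  f(a) × f(c) < 0, new interval: [0.190000, 0.695000]

After 1 iteration(s), the approximation is c_1 = 0.695000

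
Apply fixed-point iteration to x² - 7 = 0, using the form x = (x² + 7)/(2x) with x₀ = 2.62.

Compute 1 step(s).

Equation: x² - 7 = 0
Fixed-point form: x = (x² + 7)/(2x)
x₀ = 2.62

x_1 = g(2.620000) = 2.645878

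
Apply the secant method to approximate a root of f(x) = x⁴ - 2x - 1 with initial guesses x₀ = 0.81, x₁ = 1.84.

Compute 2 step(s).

f(x) = x⁴ - 2x - 1
x₀ = 0.81, x₁ = 1.84

Secant formula: x_{n+1} = x_n - f(x_n)(x_n - x_{n-1})/(f(x_n) - f(x_{n-1}))

Iteration 1:
  f(0.810000) = -2.189533
  f(1.840000) = 6.782287
  x_2 = 1.840000 - 6.782287×(1.840000 - 0.810000)/(6.782287 - (-2.189533))
       = 1.061367
Iteration 2:
  f(1.840000) = 6.782287
  f(1.061367) = -1.853732
  x_3 = 1.061367 - (-1.853732)×(1.061367 - 1.840000)/(-1.853732 - 6.782287)
       = 1.228501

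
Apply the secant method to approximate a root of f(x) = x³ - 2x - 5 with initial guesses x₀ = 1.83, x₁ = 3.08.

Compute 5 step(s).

f(x) = x³ - 2x - 5
x₀ = 1.83, x₁ = 3.08

Secant formula: x_{n+1} = x_n - f(x_n)(x_n - x_{n-1})/(f(x_n) - f(x_{n-1}))

Iteration 1:
  f(1.830000) = -2.531513
  f(3.080000) = 18.058112
  x_2 = 3.080000 - 18.058112×(3.080000 - 1.830000)/(18.058112 - (-2.531513))
       = 1.983689
Iteration 2:
  f(3.080000) = 18.058112
  f(1.983689) = -1.161522
  x_3 = 1.983689 - (-1.161522)×(1.983689 - 3.080000)/(-1.161522 - 18.058112)
       = 2.049943
Iteration 3:
  f(1.983689) = -1.161522
  f(2.049943) = -0.485477
  x_4 = 2.049943 - (-0.485477)×(2.049943 - 1.983689)/(-0.485477 - (-1.161522))
       = 2.097522
Iteration 4:
  f(2.049943) = -0.485477
  f(2.097522) = 0.033206
  x_5 = 2.097522 - 0.033206×(2.097522 - 2.049943)/(0.033206 - (-0.485477))
       = 2.094476
Iteration 5:
  f(2.097522) = 0.033206
  f(2.094476) = -0.000847
  x_6 = 2.094476 - (-0.000847)×(2.094476 - 2.097522)/(-0.000847 - 0.033206)
       = 2.094551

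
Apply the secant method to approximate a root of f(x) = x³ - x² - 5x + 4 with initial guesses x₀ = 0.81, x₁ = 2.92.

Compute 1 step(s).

f(x) = x³ - x² - 5x + 4
x₀ = 0.81, x₁ = 2.92

Secant formula: x_{n+1} = x_n - f(x_n)(x_n - x_{n-1})/(f(x_n) - f(x_{n-1}))

Iteration 1:
  f(0.810000) = -0.174659
  f(2.920000) = 5.770688
  x_2 = 2.920000 - 5.770688×(2.920000 - 0.810000)/(5.770688 - (-0.174659))
       = 0.871986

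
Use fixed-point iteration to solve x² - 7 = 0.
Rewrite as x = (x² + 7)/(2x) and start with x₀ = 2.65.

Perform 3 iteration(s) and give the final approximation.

Equation: x² - 7 = 0
Fixed-point form: x = (x² + 7)/(2x)
x₀ = 2.65

x_1 = g(2.650000) = 2.645755
x_2 = g(2.645755) = 2.645751
x_3 = g(2.645751) = 2.645751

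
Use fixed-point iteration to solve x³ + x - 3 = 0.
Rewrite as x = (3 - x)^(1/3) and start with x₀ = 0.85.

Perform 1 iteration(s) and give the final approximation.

Equation: x³ + x - 3 = 0
Fixed-point form: x = (3 - x)^(1/3)
x₀ = 0.85

x_1 = g(0.850000) = 1.290663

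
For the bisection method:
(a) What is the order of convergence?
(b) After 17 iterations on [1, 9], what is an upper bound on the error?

(a) Bisection has linear (order 1) convergence; the error is halved each step.

(b) Error bound = (b-a)/2^n = (9 - 1)/2^{17}
    = 8/2^{17}

(a) 1 (linear); (b) error ≤ 6.10e-05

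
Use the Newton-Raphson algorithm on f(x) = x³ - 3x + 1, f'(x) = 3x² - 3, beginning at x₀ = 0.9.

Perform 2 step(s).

f(x) = x³ - 3x + 1
f'(x) = 3x² - 3
x₀ = 0.9

Newton-Raphson formula: x_{n+1} = x_n - f(x_n)/f'(x_n)

Iteration 1:
  f(0.900000) = -0.971000
  f'(0.900000) = -0.570000
  x_1 = 0.900000 - (-0.971000)/(-0.570000) = -0.803509
Iteration 2:
  f(-0.803509) = 2.891760
  f'(-0.803509) = -1.063121
  x_2 = -0.803509 - 2.891760/(-1.063121) = 1.916558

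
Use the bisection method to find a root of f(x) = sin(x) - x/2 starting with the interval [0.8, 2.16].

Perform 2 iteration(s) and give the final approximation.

f(x) = sin(x) - x/2
Initial interval: [0.8, 2.16]

Iteration 1:
  c_1 = (0.800000 + 2.160000)/2 = 1.480000
  f(c_1) = f(1.480000) = 0.255881
  f(a) × f(c) ≥ 0, new interval: [1.480000, 2.160000]
Iteration 2:
  c_2 = (1.480000 + 2.160000)/2 = 1.820000
  f(c_2) = f(1.820000) = 0.059109
  f(a) × f(c) ≥ 0, new interval: [1.820000, 2.160000]

After 2 iteration(s), the approximation is c_2 = 1.820000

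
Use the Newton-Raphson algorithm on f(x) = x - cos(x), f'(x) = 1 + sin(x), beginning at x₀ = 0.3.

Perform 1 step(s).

f(x) = x - cos(x)
f'(x) = 1 + sin(x)
x₀ = 0.3

Newton-Raphson formula: x_{n+1} = x_n - f(x_n)/f'(x_n)

Iteration 1:
  f(0.300000) = -0.655336
  f'(0.300000) = 1.295520
  x_1 = 0.300000 - (-0.655336)/1.295520 = 0.805848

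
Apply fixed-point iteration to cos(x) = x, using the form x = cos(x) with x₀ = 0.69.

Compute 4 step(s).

Equation: cos(x) = x
Fixed-point form: x = cos(x)
x₀ = 0.69

x_1 = g(0.690000) = 0.771246
x_2 = g(0.771246) = 0.717043
x_3 = g(0.717043) = 0.753752
x_4 = g(0.753752) = 0.729126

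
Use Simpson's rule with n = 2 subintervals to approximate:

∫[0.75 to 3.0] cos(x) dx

f(x) = cos(x)
a = 0.75, b = 3.0, n = 2
h = (b - a)/n = 1.125000

Simpson's rule: (h/3)[f(x₀) + 4f(x₁) + 2f(x₂) + ... + f(xₙ)]

x_0 = 0.7500, f(x_0) = 0.731689, coefficient = 1
x_1 = 1.8750, f(x_1) = -0.299534, coefficient = 4
x_2 = 3.0000, f(x_2) = -0.989992, coefficient = 1

I ≈ (1.125000/3) × -1.456438 = -0.546164
Exact value: -0.540519
Error: 0.005645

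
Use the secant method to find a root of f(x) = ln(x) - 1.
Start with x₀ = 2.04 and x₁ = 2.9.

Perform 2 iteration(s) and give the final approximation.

f(x) = ln(x) - 1
x₀ = 2.04, x₁ = 2.9

Secant formula: x_{n+1} = x_n - f(x_n)(x_n - x_{n-1})/(f(x_n) - f(x_{n-1}))

Iteration 1:
  f(2.040000) = -0.287050
  f(2.900000) = 0.064711
  x_2 = 2.900000 - 0.064711×(2.900000 - 2.040000)/(0.064711 - (-0.287050))
       = 2.741792
Iteration 2:
  f(2.900000) = 0.064711
  f(2.741792) = 0.008612
  x_3 = 2.741792 - 0.008612×(2.741792 - 2.900000)/(0.008612 - 0.064711)
       = 2.717506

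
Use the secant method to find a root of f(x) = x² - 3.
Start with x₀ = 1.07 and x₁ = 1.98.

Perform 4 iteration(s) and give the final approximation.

f(x) = x² - 3
x₀ = 1.07, x₁ = 1.98

Secant formula: x_{n+1} = x_n - f(x_n)(x_n - x_{n-1})/(f(x_n) - f(x_{n-1}))

Iteration 1:
  f(1.070000) = -1.855100
  f(1.980000) = 0.920400
  x_2 = 1.980000 - 0.920400×(1.980000 - 1.070000)/(0.920400 - (-1.855100))
       = 1.678230
Iteration 2:
  f(1.980000) = 0.920400
  f(1.678230) = -0.183546
  x_3 = 1.678230 - (-0.183546)×(1.678230 - 1.980000)/(-0.183546 - 0.920400)
       = 1.728403
Iteration 3:
  f(1.678230) = -0.183546
  f(1.728403) = -0.012623
  x_4 = 1.728403 - (-0.012623)×(1.728403 - 1.678230)/(-0.012623 - (-0.183546))
       = 1.732108
Iteration 4:
  f(1.728403) = -0.012623
  f(1.732108) = 0.000200
  x_5 = 1.732108 - 0.000200×(1.732108 - 1.728403)/(0.000200 - (-0.012623))
       = 1.732051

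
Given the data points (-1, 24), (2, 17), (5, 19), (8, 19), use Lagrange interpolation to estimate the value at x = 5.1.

Lagrange interpolation formula:
P(x) = Σ yᵢ × Lᵢ(x)
where Lᵢ(x) = Π_{j≠i} (x - xⱼ)/(xᵢ - xⱼ)

L_0(5.1) = (5.1 - 2)/(-1 - 2) × (5.1 - 5)/(-1 - 5) × (5.1 - 8)/(-1 - 8) = 0.005549
L_1(5.1) = (5.1 - (-1))/(2 - (-1)) × (5.1 - 5)/(2 - 5) × (5.1 - 8)/(2 - 8) = -0.032759
L_2(5.1) = (5.1 - (-1))/(5 - (-1)) × (5.1 - 2)/(5 - 2) × (5.1 - 8)/(5 - 8) = 1.015537
L_3(5.1) = (5.1 - (-1))/(8 - (-1)) × (5.1 - 2)/(8 - 2) × (5.1 - 5)/(8 - 5) = 0.011673

P(5.1) = 24×L_0(5.1) + 17×L_1(5.1) + 19×L_2(5.1) + 19×L_3(5.1)
P(5.1) = 19.093265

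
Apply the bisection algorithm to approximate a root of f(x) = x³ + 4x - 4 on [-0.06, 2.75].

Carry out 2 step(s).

f(x) = x³ + 4x - 4
Initial interval: [-0.06, 2.75]

Iteration 1:
  c_1 = (-0.060000 + 2.750000)/2 = 1.345000
  f(c_1) = f(1.345000) = 3.813139
  f(a) × f(c) < 0, new interval: [-0.060000, 1.345000]
Iteration 2:
  c_2 = (-0.060000 + 1.345000)/2 = 0.642500
  f(c_2) = f(0.642500) = -1.164772
  f(a) × f(c) ≥ 0, new interval: [0.642500, 1.345000]

After 2 iteration(s), the approximation is c_2 = 0.642500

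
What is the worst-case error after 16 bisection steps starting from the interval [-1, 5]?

Bisection error bound: |error| ≤ (b-a)/2^n
|error| ≤ (5 - (-1))/2^16 = 6/2^16
|error| ≤ 0.0000915527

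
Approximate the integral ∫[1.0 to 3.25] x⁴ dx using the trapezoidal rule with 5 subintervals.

f(x) = x⁴
a = 1.0, b = 3.25, n = 5
h = (b - a)/n = 0.450000

Trapezoidal rule: (h/2)[f(x₀) + 2f(x₁) + 2f(x₂) + ... + f(xₙ)]

x_0 = 1.0000, f(x_0) = 1.000000, coefficient = 1
x_1 = 1.4500, f(x_1) = 4.420506, coefficient = 2
x_2 = 1.9000, f(x_2) = 13.032100, coefficient = 2
x_3 = 2.3500, f(x_3) = 30.498006, coefficient = 2
x_4 = 2.8000, f(x_4) = 61.465600, coefficient = 2
x_5 = 3.2500, f(x_5) = 111.566406, coefficient = 1

I ≈ (0.450000/2) × 331.398831 = 74.564737
Exact value: 72.318164
Error: 2.246573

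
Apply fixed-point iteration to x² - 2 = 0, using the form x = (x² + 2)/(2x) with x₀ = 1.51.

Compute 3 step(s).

Equation: x² - 2 = 0
Fixed-point form: x = (x² + 2)/(2x)
x₀ = 1.51

x_1 = g(1.510000) = 1.417252
x_2 = g(1.417252) = 1.414217
x_3 = g(1.414217) = 1.414214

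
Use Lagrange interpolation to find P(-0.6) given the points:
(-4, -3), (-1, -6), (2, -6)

Lagrange interpolation formula:
P(x) = Σ yᵢ × Lᵢ(x)
where Lᵢ(x) = Π_{j≠i} (x - xⱼ)/(xᵢ - xⱼ)

L_0(-0.6) = (-0.6 - (-1))/(-4 - (-1)) × (-0.6 - 2)/(-4 - 2) = -0.057778
L_1(-0.6) = (-0.6 - (-4))/(-1 - (-4)) × (-0.6 - 2)/(-1 - 2) = 0.982222
L_2(-0.6) = (-0.6 - (-4))/(2 - (-4)) × (-0.6 - (-1))/(2 - (-1)) = 0.075556

P(-0.6) = (-3)×L_0(-0.6) + (-6)×L_1(-0.6) + (-6)×L_2(-0.6)
P(-0.6) = -6.173333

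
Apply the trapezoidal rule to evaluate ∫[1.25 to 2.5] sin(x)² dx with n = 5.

f(x) = sin(x)²
a = 1.25, b = 2.5, n = 5
h = (b - a)/n = 0.250000

Trapezoidal rule: (h/2)[f(x₀) + 2f(x₁) + 2f(x₂) + ... + f(xₙ)]

x_0 = 1.2500, f(x_0) = 0.900572, coefficient = 1
x_1 = 1.5000, f(x_1) = 0.994996, coefficient = 2
x_2 = 1.7500, f(x_2) = 0.968228, coefficient = 2
x_3 = 2.0000, f(x_3) = 0.826822, coefficient = 2
x_4 = 2.2500, f(x_4) = 0.605398, coefficient = 2
x_5 = 2.5000, f(x_5) = 0.358169, coefficient = 1

I ≈ (0.250000/2) × 8.049629 = 1.006204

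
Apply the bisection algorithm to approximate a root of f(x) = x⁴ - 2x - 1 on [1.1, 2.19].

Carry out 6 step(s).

f(x) = x⁴ - 2x - 1
Initial interval: [1.1, 2.19]

Iteration 1:
  c_1 = (1.100000 + 2.190000)/2 = 1.645000
  f(c_1) = f(1.645000) = 3.032571
  f(a) × f(c) < 0, new interval: [1.100000, 1.645000]
Iteration 2:
  c_2 = (1.100000 + 1.645000)/2 = 1.372500
  f(c_2) = f(1.372500) = -0.196462
  f(a) × f(c) ≥ 0, new interval: [1.372500, 1.645000]
Iteration 3:
  c_3 = (1.372500 + 1.645000)/2 = 1.508750
  f(c_3) = f(1.508750) = 1.164163
  f(a) × f(c) < 0, new interval: [1.372500, 1.508750]
Iteration 4:
  c_4 = (1.372500 + 1.508750)/2 = 1.440625
  f(c_4) = f(1.440625) = 0.426037
  f(a) × f(c) < 0, new interval: [1.372500, 1.440625]
Iteration 5:
  c_5 = (1.372500 + 1.440625)/2 = 1.406563
  f(c_5) = f(1.406563) = 0.101013
  f(a) × f(c) < 0, new interval: [1.372500, 1.406563]
Iteration 6:
  c_6 = (1.372500 + 1.406563)/2 = 1.389531
  f(c_6) = f(1.389531) = -0.051085
  f(a) × f(c) ≥ 0, new interval: [1.389531, 1.406563]

After 6 iteration(s), the approximation is c_6 = 1.389531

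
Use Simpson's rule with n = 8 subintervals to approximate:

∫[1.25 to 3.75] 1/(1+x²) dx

f(x) = 1/(1+x²)
a = 1.25, b = 3.75, n = 8
h = (b - a)/n = 0.312500

Simpson's rule: (h/3)[f(x₀) + 4f(x₁) + 2f(x₂) + ... + f(xₙ)]

x_0 = 1.2500, f(x_0) = 0.390244, coefficient = 1
x_1 = 1.5625, f(x_1) = 0.290579, coefficient = 4
x_2 = 1.8750, f(x_2) = 0.221453, coefficient = 2
x_3 = 2.1875, f(x_3) = 0.172856, coefficient = 4
x_4 = 2.5000, f(x_4) = 0.137931, coefficient = 2
x_5 = 2.8125, f(x_5) = 0.112231, coefficient = 4
x_6 = 3.1250, f(x_6) = 0.092888, coefficient = 2
x_7 = 3.4375, f(x_7) = 0.078025, coefficient = 4
x_8 = 3.7500, f(x_8) = 0.066390, coefficient = 1

I ≈ (0.312500/3) × 3.975945 = 0.414161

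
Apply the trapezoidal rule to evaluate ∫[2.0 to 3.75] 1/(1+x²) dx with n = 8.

f(x) = 1/(1+x²)
a = 2.0, b = 3.75, n = 8
h = (b - a)/n = 0.218750

Trapezoidal rule: (h/2)[f(x₀) + 2f(x₁) + 2f(x₂) + ... + f(xₙ)]

x_0 = 2.0000, f(x_0) = 0.200000, coefficient = 1
x_1 = 2.2188, f(x_1) = 0.168838, coefficient = 2
x_2 = 2.4375, f(x_2) = 0.144063, coefficient = 2
x_3 = 2.6562, f(x_3) = 0.124136, coefficient = 2
x_4 = 2.8750, f(x_4) = 0.107926, coefficient = 2
x_5 = 3.0938, f(x_5) = 0.094596, coefficient = 2
x_6 = 3.3125, f(x_6) = 0.083524, coefficient = 2
x_7 = 3.5312, f(x_7) = 0.074241, coefficient = 2
x_8 = 3.7500, f(x_8) = 0.066390, coefficient = 1

I ≈ (0.218750/2) × 1.861036 = 0.203551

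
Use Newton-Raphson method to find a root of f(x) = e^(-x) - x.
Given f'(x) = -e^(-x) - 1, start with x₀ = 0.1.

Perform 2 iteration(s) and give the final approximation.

f(x) = e^(-x) - x
f'(x) = -e^(-x) - 1
x₀ = 0.1

Newton-Raphson formula: x_{n+1} = x_n - f(x_n)/f'(x_n)

Iteration 1:
  f(0.100000) = 0.804837
  f'(0.100000) = -1.904837
  x_1 = 0.100000 - 0.804837/(-1.904837) = 0.522523
Iteration 2:
  f(0.522523) = 0.070500
  f'(0.522523) = -1.593023
  x_2 = 0.522523 - 0.070500/(-1.593023) = 0.566778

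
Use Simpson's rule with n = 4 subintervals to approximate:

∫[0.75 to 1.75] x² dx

f(x) = x²
a = 0.75, b = 1.75, n = 4
h = (b - a)/n = 0.250000

Simpson's rule: (h/3)[f(x₀) + 4f(x₁) + 2f(x₂) + ... + f(xₙ)]

x_0 = 0.7500, f(x_0) = 0.562500, coefficient = 1
x_1 = 1.0000, f(x_1) = 1.000000, coefficient = 4
x_2 = 1.2500, f(x_2) = 1.562500, coefficient = 2
x_3 = 1.5000, f(x_3) = 2.250000, coefficient = 4
x_4 = 1.7500, f(x_4) = 3.062500, coefficient = 1

I ≈ (0.250000/3) × 19.750000 = 1.645833
Exact value: 1.645833
Error: 0.000000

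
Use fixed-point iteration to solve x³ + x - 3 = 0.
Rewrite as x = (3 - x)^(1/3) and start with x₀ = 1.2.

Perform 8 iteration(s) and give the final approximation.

Equation: x³ + x - 3 = 0
Fixed-point form: x = (3 - x)^(1/3)
x₀ = 1.2

x_1 = g(1.200000) = 1.216440
x_2 = g(1.216440) = 1.212726
x_3 = g(1.212726) = 1.213567
x_4 = g(1.213567) = 1.213377
x_5 = g(1.213377) = 1.213420
x_6 = g(1.213420) = 1.213410
x_7 = g(1.213410) = 1.213412
x_8 = g(1.213412) = 1.213412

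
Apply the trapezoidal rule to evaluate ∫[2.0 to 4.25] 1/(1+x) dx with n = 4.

f(x) = 1/(1+x)
a = 2.0, b = 4.25, n = 4
h = (b - a)/n = 0.562500

Trapezoidal rule: (h/2)[f(x₀) + 2f(x₁) + 2f(x₂) + ... + f(xₙ)]

x_0 = 2.0000, f(x_0) = 0.333333, coefficient = 1
x_1 = 2.5625, f(x_1) = 0.280702, coefficient = 2
x_2 = 3.1250, f(x_2) = 0.242424, coefficient = 2
x_3 = 3.6875, f(x_3) = 0.213333, coefficient = 2
x_4 = 4.2500, f(x_4) = 0.190476, coefficient = 1

I ≈ (0.562500/2) × 1.996728 = 0.561580
Exact value: 0.559616
Error: 0.001964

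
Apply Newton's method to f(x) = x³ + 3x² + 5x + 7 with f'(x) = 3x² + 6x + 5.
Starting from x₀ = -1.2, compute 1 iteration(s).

f(x) = x³ + 3x² + 5x + 7
f'(x) = 3x² + 6x + 5
x₀ = -1.2

Newton-Raphson formula: x_{n+1} = x_n - f(x_n)/f'(x_n)

Iteration 1:
  f(-1.200000) = 3.592000
  f'(-1.200000) = 2.120000
  x_1 = -1.200000 - 3.592000/2.120000 = -2.894340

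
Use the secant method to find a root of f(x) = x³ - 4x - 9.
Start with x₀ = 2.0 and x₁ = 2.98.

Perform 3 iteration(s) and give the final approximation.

f(x) = x³ - 4x - 9
x₀ = 2.0, x₁ = 2.98

Secant formula: x_{n+1} = x_n - f(x_n)(x_n - x_{n-1})/(f(x_n) - f(x_{n-1}))

Iteration 1:
  f(2.000000) = -9.000000
  f(2.980000) = 5.543592
  x_2 = 2.980000 - 5.543592×(2.980000 - 2.000000)/(5.543592 - (-9.000000))
       = 2.606453
Iteration 2:
  f(2.980000) = 5.543592
  f(2.606453) = -1.718626
  x_3 = 2.606453 - (-1.718626)×(2.606453 - 2.980000)/(-1.718626 - 5.543592)
       = 2.694854
Iteration 3:
  f(2.606453) = -1.718626
  f(2.694854) = -0.208749
  x_4 = 2.694854 - (-0.208749)×(2.694854 - 2.606453)/(-0.208749 - (-1.718626))
       = 2.707076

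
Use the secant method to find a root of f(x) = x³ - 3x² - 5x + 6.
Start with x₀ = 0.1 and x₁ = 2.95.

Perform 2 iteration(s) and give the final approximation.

f(x) = x³ - 3x² - 5x + 6
x₀ = 0.1, x₁ = 2.95

Secant formula: x_{n+1} = x_n - f(x_n)(x_n - x_{n-1})/(f(x_n) - f(x_{n-1}))

Iteration 1:
  f(0.100000) = 5.471000
  f(2.950000) = -9.185125
  x_2 = 2.950000 - (-9.185125)×(2.950000 - 0.100000)/(-9.185125 - 5.471000)
       = 1.163879
Iteration 2:
  f(2.950000) = -9.185125
  f(1.163879) = -2.306634
  x_3 = 1.163879 - (-2.306634)×(1.163879 - 2.950000)/(-2.306634 - (-9.185125))
       = 0.564921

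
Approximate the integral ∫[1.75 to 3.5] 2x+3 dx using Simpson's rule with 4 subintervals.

f(x) = 2x+3
a = 1.75, b = 3.5, n = 4
h = (b - a)/n = 0.437500

Simpson's rule: (h/3)[f(x₀) + 4f(x₁) + 2f(x₂) + ... + f(xₙ)]

x_0 = 1.7500, f(x_0) = 6.500000, coefficient = 1
x_1 = 2.1875, f(x_1) = 7.375000, coefficient = 4
x_2 = 2.6250, f(x_2) = 8.250000, coefficient = 2
x_3 = 3.0625, f(x_3) = 9.125000, coefficient = 4
x_4 = 3.5000, f(x_4) = 10.000000, coefficient = 1

I ≈ (0.437500/3) × 99.000000 = 14.437500
Exact value: 14.437500
Error: 0.000000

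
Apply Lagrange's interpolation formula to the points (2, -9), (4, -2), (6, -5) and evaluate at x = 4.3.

Lagrange interpolation formula:
P(x) = Σ yᵢ × Lᵢ(x)
where Lᵢ(x) = Π_{j≠i} (x - xⱼ)/(xᵢ - xⱼ)

L_0(4.3) = (4.3 - 4)/(2 - 4) × (4.3 - 6)/(2 - 6) = -0.063750
L_1(4.3) = (4.3 - 2)/(4 - 2) × (4.3 - 6)/(4 - 6) = 0.977500
L_2(4.3) = (4.3 - 2)/(6 - 2) × (4.3 - 4)/(6 - 4) = 0.086250

P(4.3) = (-9)×L_0(4.3) + (-2)×L_1(4.3) + (-5)×L_2(4.3)
P(4.3) = -1.812500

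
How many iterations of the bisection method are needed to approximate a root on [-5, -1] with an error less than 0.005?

We need (b-a)/2^n ≤ 0.005
(-1 - (-5))/2^n ≤ 0.005
4/2^n ≤ 0.005
2^n ≥ 800
n ≥ log₂(800) = 9.64
n ≥ 10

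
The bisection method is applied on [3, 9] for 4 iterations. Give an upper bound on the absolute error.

Bisection error bound: |error| ≤ (b-a)/2^n
|error| ≤ (9 - 3)/2^4 = 6/2^4
|error| ≤ 0.3750000000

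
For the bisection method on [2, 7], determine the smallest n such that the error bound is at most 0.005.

We need (b-a)/2^n ≤ 0.005
(7 - 2)/2^n ≤ 0.005
5/2^n ≤ 0.005
2^n ≥ 1000
n ≥ log₂(1000) = 9.97
n ≥ 10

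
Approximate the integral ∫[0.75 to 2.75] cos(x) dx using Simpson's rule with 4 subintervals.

f(x) = cos(x)
a = 0.75, b = 2.75, n = 4
h = (b - a)/n = 0.500000

Simpson's rule: (h/3)[f(x₀) + 4f(x₁) + 2f(x₂) + ... + f(xₙ)]

x_0 = 0.7500, f(x_0) = 0.731689, coefficient = 1
x_1 = 1.2500, f(x_1) = 0.315322, coefficient = 4
x_2 = 1.7500, f(x_2) = -0.178246, coefficient = 2
x_3 = 2.2500, f(x_3) = -0.628174, coefficient = 4
x_4 = 2.7500, f(x_4) = -0.924302, coefficient = 1

I ≈ (0.500000/3) × -1.800511 = -0.300085
Exact value: -0.299978
Error: 0.000107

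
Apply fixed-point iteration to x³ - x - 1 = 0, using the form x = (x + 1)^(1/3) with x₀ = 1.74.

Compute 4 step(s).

Equation: x³ - x - 1 = 0
Fixed-point form: x = (x + 1)^(1/3)
x₀ = 1.74

x_1 = g(1.740000) = 1.399319
x_2 = g(1.399319) = 1.338739
x_3 = g(1.338739) = 1.327376
x_4 = g(1.327376) = 1.325223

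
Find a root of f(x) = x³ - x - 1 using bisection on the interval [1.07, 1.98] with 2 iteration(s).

f(x) = x³ - x - 1
Initial interval: [1.07, 1.98]

Iteration 1:
  c_1 = (1.070000 + 1.980000)/2 = 1.525000
  f(c_1) = f(1.525000) = 1.021578
  f(a) × f(c) < 0, new interval: [1.070000, 1.525000]
Iteration 2:
  c_2 = (1.070000 + 1.525000)/2 = 1.297500
  f(c_2) = f(1.297500) = -0.113151
  f(a) × f(c) ≥ 0, new interval: [1.297500, 1.525000]

After 2 iteration(s), the approximation is c_2 = 1.297500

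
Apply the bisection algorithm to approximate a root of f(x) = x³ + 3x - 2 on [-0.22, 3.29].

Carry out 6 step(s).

f(x) = x³ + 3x - 2
Initial interval: [-0.22, 3.29]

Iteration 1:
  c_1 = (-0.220000 + 3.290000)/2 = 1.535000
  f(c_1) = f(1.535000) = 6.221805
  f(a) × f(c) < 0, new interval: [-0.220000, 1.535000]
Iteration 2:
  c_2 = (-0.220000 + 1.535000)/2 = 0.657500
  f(c_2) = f(0.657500) = 0.256741
  f(a) × f(c) < 0, new interval: [-0.220000, 0.657500]
Iteration 3:
  c_3 = (-0.220000 + 0.657500)/2 = 0.218750
  f(c_3) = f(0.218750) = -1.333282
  f(a) × f(c) ≥ 0, new interval: [0.218750, 0.657500]
Iteration 4:
  c_4 = (0.218750 + 0.657500)/2 = 0.438125
  f(c_4) = f(0.438125) = -0.601525
  f(a) × f(c) ≥ 0, new interval: [0.438125, 0.657500]
Iteration 5:
  c_5 = (0.438125 + 0.657500)/2 = 0.547813
  f(c_5) = f(0.547813) = -0.192165
  f(a) × f(c) ≥ 0, new interval: [0.547813, 0.657500]
Iteration 6:
  c_6 = (0.547813 + 0.657500)/2 = 0.602656
  f(c_6) = f(0.602656) = 0.026850
  f(a) × f(c) < 0, new interval: [0.547813, 0.602656]

After 6 iteration(s), the approximation is c_6 = 0.602656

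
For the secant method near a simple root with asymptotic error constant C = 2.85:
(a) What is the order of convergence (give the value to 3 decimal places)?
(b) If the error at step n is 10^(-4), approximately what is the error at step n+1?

(a) Secant method has superlinear convergence with order φ = (1+√5)/2 ≈ 1.618.
    This means |e_{n+1}| ≈ C|e_n|^1.618.

(b) With |e_n| = 10^(-4) and C = 2.85:
    |e_{n+1}| ≈ 2.85 × (10^(-4))^1.618 = 2.85 × 10^(-6.47)

(a) ≈ 1.618 (golden ratio); (b) |e_{n+1}| ≈ 9.610e-07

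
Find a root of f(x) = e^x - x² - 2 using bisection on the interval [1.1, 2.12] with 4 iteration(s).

f(x) = e^x - x² - 2
Initial interval: [1.1, 2.12]

Iteration 1:
  c_1 = (1.100000 + 2.120000)/2 = 1.610000
  f(c_1) = f(1.610000) = 0.410711
  f(a) × f(c) < 0, new interval: [1.100000, 1.610000]
Iteration 2:
  c_2 = (1.100000 + 1.610000)/2 = 1.355000
  f(c_2) = f(1.355000) = 0.040736
  f(a) × f(c) < 0, new interval: [1.100000, 1.355000]
Iteration 3:
  c_3 = (1.100000 + 1.355000)/2 = 1.227500
  f(c_3) = f(1.227500) = -0.094069
  f(a) × f(c) ≥ 0, new interval: [1.227500, 1.355000]
Iteration 4:
  c_4 = (1.227500 + 1.355000)/2 = 1.291250
  f(c_4) = f(1.291250) = -0.029996
  f(a) × f(c) ≥ 0, new interval: [1.291250, 1.355000]

After 4 iteration(s), the approximation is c_4 = 1.291250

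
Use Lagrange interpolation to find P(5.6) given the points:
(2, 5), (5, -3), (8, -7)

Lagrange interpolation formula:
P(x) = Σ yᵢ × Lᵢ(x)
where Lᵢ(x) = Π_{j≠i} (x - xⱼ)/(xᵢ - xⱼ)

L_0(5.6) = (5.6 - 5)/(2 - 5) × (5.6 - 8)/(2 - 8) = -0.080000
L_1(5.6) = (5.6 - 2)/(5 - 2) × (5.6 - 8)/(5 - 8) = 0.960000
L_2(5.6) = (5.6 - 2)/(8 - 2) × (5.6 - 5)/(8 - 5) = 0.120000

P(5.6) = 5×L_0(5.6) + (-3)×L_1(5.6) + (-7)×L_2(5.6)
P(5.6) = -4.120000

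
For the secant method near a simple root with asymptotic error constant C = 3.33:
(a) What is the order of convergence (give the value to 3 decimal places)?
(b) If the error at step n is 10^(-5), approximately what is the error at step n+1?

(a) Secant method has superlinear convergence with order φ = (1+√5)/2 ≈ 1.618.
    This means |e_{n+1}| ≈ C|e_n|^1.618.

(b) With |e_n| = 10^(-5) and C = 3.33:
    |e_{n+1}| ≈ 3.33 × (10^(-5))^1.618 = 3.33 × 10^(-8.09)

(a) ≈ 1.618 (golden ratio); (b) |e_{n+1}| ≈ 2.706e-08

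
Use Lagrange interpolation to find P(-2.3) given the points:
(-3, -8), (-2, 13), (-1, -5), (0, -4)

Lagrange interpolation formula:
P(x) = Σ yᵢ × Lᵢ(x)
where Lᵢ(x) = Π_{j≠i} (x - xⱼ)/(xᵢ - xⱼ)

L_0(-2.3) = (-2.3 - (-2))/(-3 - (-2)) × (-2.3 - (-1))/(-3 - (-1)) × (-2.3 - 0)/(-3 - 0) = 0.149500
L_1(-2.3) = (-2.3 - (-3))/(-2 - (-3)) × (-2.3 - (-1))/(-2 - (-1)) × (-2.3 - 0)/(-2 - 0) = 1.046500
L_2(-2.3) = (-2.3 - (-3))/(-1 - (-3)) × (-2.3 - (-2))/(-1 - (-2)) × (-2.3 - 0)/(-1 - 0) = -0.241500
L_3(-2.3) = (-2.3 - (-3))/(0 - (-3)) × (-2.3 - (-2))/(0 - (-2)) × (-2.3 - (-1))/(0 - (-1)) = 0.045500

P(-2.3) = (-8)×L_0(-2.3) + 13×L_1(-2.3) + (-5)×L_2(-2.3) + (-4)×L_3(-2.3)
P(-2.3) = 13.434000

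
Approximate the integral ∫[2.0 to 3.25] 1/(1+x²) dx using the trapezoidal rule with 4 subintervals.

f(x) = 1/(1+x²)
a = 2.0, b = 3.25, n = 4
h = (b - a)/n = 0.312500

Trapezoidal rule: (h/2)[f(x₀) + 2f(x₁) + 2f(x₂) + ... + f(xₙ)]

x_0 = 2.0000, f(x_0) = 0.200000, coefficient = 1
x_1 = 2.3125, f(x_1) = 0.157538, coefficient = 2
x_2 = 2.6250, f(x_2) = 0.126733, coefficient = 2
x_3 = 2.9375, f(x_3) = 0.103854, coefficient = 2
x_4 = 3.2500, f(x_4) = 0.086486, coefficient = 1

I ≈ (0.312500/2) × 1.062737 = 0.166053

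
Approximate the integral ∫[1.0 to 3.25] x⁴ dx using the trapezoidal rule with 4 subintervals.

f(x) = x⁴
a = 1.0, b = 3.25, n = 4
h = (b - a)/n = 0.562500

Trapezoidal rule: (h/2)[f(x₀) + 2f(x₁) + 2f(x₂) + ... + f(xₙ)]

x_0 = 1.0000, f(x_0) = 1.000000, coefficient = 1
x_1 = 1.5625, f(x_1) = 5.960464, coefficient = 2
x_2 = 2.1250, f(x_2) = 20.390869, coefficient = 2
x_3 = 2.6875, f(x_3) = 52.166763, coefficient = 2
x_4 = 3.2500, f(x_4) = 111.566406, coefficient = 1

I ≈ (0.562500/2) × 269.602600 = 75.825731
Exact value: 72.318164
Error: 3.507567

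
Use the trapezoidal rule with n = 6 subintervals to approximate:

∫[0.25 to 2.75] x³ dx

f(x) = x³
a = 0.25, b = 2.75, n = 6
h = (b - a)/n = 0.416667

Trapezoidal rule: (h/2)[f(x₀) + 2f(x₁) + 2f(x₂) + ... + f(xₙ)]

x_0 = 0.2500, f(x_0) = 0.015625, coefficient = 1
x_1 = 0.6667, f(x_1) = 0.296296, coefficient = 2
x_2 = 1.0833, f(x_2) = 1.271412, coefficient = 2
x_3 = 1.5000, f(x_3) = 3.375000, coefficient = 2
x_4 = 1.9167, f(x_4) = 7.041088, coefficient = 2
x_5 = 2.3333, f(x_5) = 12.703704, coefficient = 2
x_6 = 2.7500, f(x_6) = 20.796875, coefficient = 1

I ≈ (0.416667/2) × 70.187500 = 14.622396
Exact value: 14.296875
Error: 0.325521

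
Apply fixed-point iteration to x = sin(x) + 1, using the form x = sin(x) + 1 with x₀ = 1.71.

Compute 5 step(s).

Equation: x = sin(x) + 1
Fixed-point form: x = sin(x) + 1
x₀ = 1.71

x_1 = g(1.710000) = 1.990327
x_2 = g(1.990327) = 1.913280
x_3 = g(1.913280) = 1.941923
x_4 = g(1.941923) = 1.931919
x_5 = g(1.931919) = 1.935501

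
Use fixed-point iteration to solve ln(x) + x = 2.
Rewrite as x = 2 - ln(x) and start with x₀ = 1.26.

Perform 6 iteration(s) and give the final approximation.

Equation: ln(x) + x = 2
Fixed-point form: x = 2 - ln(x)
x₀ = 1.26

x_1 = g(1.260000) = 1.768888
x_2 = g(1.768888) = 1.429649
x_3 = g(1.429649) = 1.642571
x_4 = g(1.642571) = 1.503737
x_5 = g(1.503737) = 1.592047
x_6 = g(1.592047) = 1.534980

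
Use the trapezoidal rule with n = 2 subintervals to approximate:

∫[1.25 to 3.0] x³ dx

f(x) = x³
a = 1.25, b = 3.0, n = 2
h = (b - a)/n = 0.875000

Trapezoidal rule: (h/2)[f(x₀) + 2f(x₁) + 2f(x₂) + ... + f(xₙ)]

x_0 = 1.2500, f(x_0) = 1.953125, coefficient = 1
x_1 = 2.1250, f(x_1) = 9.595703, coefficient = 2
x_2 = 3.0000, f(x_2) = 27.000000, coefficient = 1

I ≈ (0.875000/2) × 48.144531 = 21.063232
Exact value: 19.639648
Error: 1.423584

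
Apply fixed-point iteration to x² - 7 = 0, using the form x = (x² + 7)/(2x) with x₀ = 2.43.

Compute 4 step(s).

Equation: x² - 7 = 0
Fixed-point form: x = (x² + 7)/(2x)
x₀ = 2.43

x_1 = g(2.430000) = 2.655329
x_2 = g(2.655329) = 2.645769
x_3 = g(2.645769) = 2.645751
x_4 = g(2.645751) = 2.645751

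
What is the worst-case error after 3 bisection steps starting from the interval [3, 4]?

Bisection error bound: |error| ≤ (b-a)/2^n
|error| ≤ (4 - 3)/2^3 = 1/2^3
|error| ≤ 0.1250000000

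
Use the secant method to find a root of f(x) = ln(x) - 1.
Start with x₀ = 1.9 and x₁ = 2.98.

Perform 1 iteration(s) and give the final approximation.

f(x) = ln(x) - 1
x₀ = 1.9, x₁ = 2.98

Secant formula: x_{n+1} = x_n - f(x_n)(x_n - x_{n-1})/(f(x_n) - f(x_{n-1}))

Iteration 1:
  f(1.900000) = -0.358146
  f(2.980000) = 0.091923
  x_2 = 2.980000 - 0.091923×(2.980000 - 1.900000)/(0.091923 - (-0.358146))
       = 2.759418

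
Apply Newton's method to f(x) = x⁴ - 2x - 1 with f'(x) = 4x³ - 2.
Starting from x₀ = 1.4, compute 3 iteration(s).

f(x) = x⁴ - 2x - 1
f'(x) = 4x³ - 2
x₀ = 1.4

Newton-Raphson formula: x_{n+1} = x_n - f(x_n)/f'(x_n)

Iteration 1:
  f(1.400000) = 0.041600
  f'(1.400000) = 8.976000
  x_1 = 1.400000 - 0.041600/8.976000 = 1.395365
Iteration 2:
  f(1.395365) = 0.000252
  f'(1.395365) = 8.867355
  x_2 = 1.395365 - 0.000252/8.867355 = 1.395337
Iteration 3:
  f(1.395337) = 0.000000
  f'(1.395337) = 8.866691
  x_3 = 1.395337 - 0.000000/8.866691 = 1.395337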